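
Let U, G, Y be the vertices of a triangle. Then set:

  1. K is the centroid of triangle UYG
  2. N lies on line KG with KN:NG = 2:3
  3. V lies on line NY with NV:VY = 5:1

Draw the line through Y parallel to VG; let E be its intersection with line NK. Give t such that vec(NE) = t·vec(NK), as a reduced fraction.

t = -9/5

Choose coordinates U = (0, 0), G = (1, 0), Y = (0, 1).
1. K is the centroid of triangle UYG ⇒ K = (1/3, 1/3)
2. N lies on line KG with KN:NG = 2:3 ⇒ N = (3/5, 1/5)
3. V lies on line NY with NV:VY = 5:1 ⇒ V = (1/10, 13/15)
through Y parallel to VG: direction (9/10, -13/15); meets NK at E = (27/25, -1/25)
E = N + t·(K−N) with t = -9/5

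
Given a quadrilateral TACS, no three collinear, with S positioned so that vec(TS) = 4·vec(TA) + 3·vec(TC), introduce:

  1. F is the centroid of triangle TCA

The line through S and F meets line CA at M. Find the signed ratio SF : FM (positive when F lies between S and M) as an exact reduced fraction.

Assign T = (0, 0), A = (1, 0), C = (0, 1), S = (4, 3) — the answer is frame-independent, so this choice is without loss of generality.
1. F is the centroid of triangle TCA ⇒ F = (1/3, 1/3)
line SF meets CA at M = (10/19, 9/19)
F = S + t·(M−S) with t = 19/18, so SF:FM = 19/18:-1/18

SF:FM = -19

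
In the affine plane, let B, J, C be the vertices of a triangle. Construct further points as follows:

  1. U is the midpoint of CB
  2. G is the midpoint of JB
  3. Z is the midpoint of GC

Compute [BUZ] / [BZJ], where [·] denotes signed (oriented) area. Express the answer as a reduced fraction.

Choose coordinates B = (0, 0), J = (1, 0), C = (0, 1).
1. U is the midpoint of CB ⇒ U = (0, 1/2)
2. G is the midpoint of JB ⇒ G = (1/2, 0)
3. Z is the midpoint of GC ⇒ Z = (1/4, 1/2)
2·[BUZ] = -1/8, 2·[BZJ] = -1/2
[BUZ]:[BZJ] = -1/8:-1/2 = 1/4

[BUZ]:[BZJ] = 1/4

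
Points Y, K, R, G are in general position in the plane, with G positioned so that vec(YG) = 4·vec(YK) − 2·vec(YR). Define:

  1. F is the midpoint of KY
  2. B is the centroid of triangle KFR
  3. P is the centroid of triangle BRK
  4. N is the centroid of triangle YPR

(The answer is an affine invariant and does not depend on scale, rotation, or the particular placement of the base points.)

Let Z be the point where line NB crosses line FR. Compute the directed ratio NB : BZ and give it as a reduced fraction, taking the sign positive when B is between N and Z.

Work in coordinates with Y = (0, 0), K = (1, 0), R = (0, 1), G = (4, -2).
1. F is the midpoint of KY ⇒ F = (1/2, 0)
2. B is the centroid of triangle KFR ⇒ B = (1/2, 1/3)
3. P is the centroid of triangle BRK ⇒ P = (1/2, 4/9)
4. N is the centroid of triangle YPR ⇒ N = (1/6, 13/27)
line NB meets FR at Z = (2/7, 3/7)
B = N + t·(Z−N) with t = 14/5, so NB:BZ = 14/5:-9/5

NB:BZ = -14/9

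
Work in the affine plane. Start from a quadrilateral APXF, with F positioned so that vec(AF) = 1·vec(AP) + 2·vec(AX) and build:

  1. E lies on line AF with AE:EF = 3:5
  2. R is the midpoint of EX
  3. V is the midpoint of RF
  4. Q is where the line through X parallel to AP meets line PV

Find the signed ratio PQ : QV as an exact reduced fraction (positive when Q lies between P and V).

PQ:QV = 16/7

Set A = (0, 0), P = (1, 0), X = (0, 1), F = (1, 2); any affine frame gives the same invariant.
1. E lies on line AF with AE:EF = 3:5 ⇒ E = (3/8, 3/4)
2. R is the midpoint of EX ⇒ R = (3/16, 7/8)
3. V is the midpoint of RF ⇒ V = (19/32, 23/16)
4. Q is where the line through X parallel to AP meets line PV ⇒ Q = (33/46, 1)
Q = P + t·(V−P) with t = 16/23, so PQ:QV = t:(1−t) = 16/23:7/23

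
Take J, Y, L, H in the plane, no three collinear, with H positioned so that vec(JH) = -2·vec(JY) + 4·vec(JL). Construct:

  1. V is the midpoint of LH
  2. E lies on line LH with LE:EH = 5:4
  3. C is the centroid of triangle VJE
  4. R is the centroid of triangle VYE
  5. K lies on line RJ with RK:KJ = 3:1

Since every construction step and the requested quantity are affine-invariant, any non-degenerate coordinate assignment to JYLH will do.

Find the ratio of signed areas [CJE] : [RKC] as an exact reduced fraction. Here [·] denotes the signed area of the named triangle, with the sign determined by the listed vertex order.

[CJE]:[RKC] = 8/93

Set J = (0, 0), Y = (1, 0), L = (0, 1), H = (-2, 4); any affine frame gives the same invariant.
1. V is the midpoint of LH ⇒ V = (-1, 5/2)
2. E lies on line LH with LE:EH = 5:4 ⇒ E = (-10/9, 8/3)
3. C is the centroid of triangle VJE ⇒ C = (-19/27, 31/18)
4. R is the centroid of triangle VYE ⇒ R = (-10/27, 31/18)
5. K lies on line RJ with RK:KJ = 3:1 ⇒ K = (-5/54, 31/72)
2·[CJE] = -1/27, 2·[RKC] = -31/72
[CJE]:[RKC] = -1/27:-31/72 = 8/93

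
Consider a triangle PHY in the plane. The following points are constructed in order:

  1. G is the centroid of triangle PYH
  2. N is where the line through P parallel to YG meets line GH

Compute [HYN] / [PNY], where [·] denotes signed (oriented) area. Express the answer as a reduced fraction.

Work in coordinates with P = (0, 0), H = (1, 0), Y = (0, 1).
1. G is the centroid of triangle PYH ⇒ G = (1/3, 1/3)
2. N is where the line through P parallel to YG meets line GH ⇒ N = (-1/3, 2/3)
2·[HYN] = 2/3, 2·[PNY] = -1/3
[HYN]:[PNY] = 2/3:-1/3 = -2

[HYN]:[PNY] = -2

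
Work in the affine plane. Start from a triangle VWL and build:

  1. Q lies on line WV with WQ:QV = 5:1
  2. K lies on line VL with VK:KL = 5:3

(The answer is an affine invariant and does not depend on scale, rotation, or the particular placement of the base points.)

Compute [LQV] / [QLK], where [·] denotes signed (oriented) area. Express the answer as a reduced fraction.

Work in coordinates with V = (0, 0), W = (1, 0), L = (0, 1).
1. Q lies on line WV with WQ:QV = 5:1 ⇒ Q = (1/6, 0)
2. K lies on line VL with VK:KL = 5:3 ⇒ K = (0, 5/8)
2·[LQV] = -1/6, 2·[QLK] = 1/16
[LQV]:[QLK] = -1/6:1/16 = -8/3

[LQV]:[QLK] = -8/3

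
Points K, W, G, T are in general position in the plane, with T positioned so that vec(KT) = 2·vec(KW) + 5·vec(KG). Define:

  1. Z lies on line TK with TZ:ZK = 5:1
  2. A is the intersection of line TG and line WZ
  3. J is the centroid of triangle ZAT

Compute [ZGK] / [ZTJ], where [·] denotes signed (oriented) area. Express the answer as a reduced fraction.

[ZGK]:[ZTJ] = 78/125

Assign K = (0, 0), W = (1, 0), G = (0, 1), T = (2, 5) — the answer is frame-independent, so this choice is without loss of generality.
1. Z lies on line TK with TZ:ZK = 5:1 ⇒ Z = (1/3, 5/6)
2. A is the intersection of line TG and line WZ ⇒ A = (1/13, 15/13)
3. J is the centroid of triangle ZAT ⇒ J = (94/117, 545/234)
2·[ZGK] = 1/3, 2·[ZTJ] = 125/234
[ZGK]:[ZTJ] = 1/3:125/234 = 78/125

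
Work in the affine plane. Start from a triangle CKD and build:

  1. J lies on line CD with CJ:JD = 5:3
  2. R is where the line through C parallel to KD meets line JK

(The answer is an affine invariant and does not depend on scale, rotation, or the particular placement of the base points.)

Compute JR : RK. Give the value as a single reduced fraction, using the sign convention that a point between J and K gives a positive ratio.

JR:RK = -5/8

Assign C = (0, 0), K = (1, 0), D = (0, 1) — the answer is frame-independent, so this choice is without loss of generality.
1. J lies on line CD with CJ:JD = 5:3 ⇒ J = (0, 5/8)
2. R is where the line through C parallel to KD meets line JK ⇒ R = (-5/3, 5/3)
R = J + t·(K−J) with t = -5/3, so JR:RK = t:(1−t) = -5/3:8/3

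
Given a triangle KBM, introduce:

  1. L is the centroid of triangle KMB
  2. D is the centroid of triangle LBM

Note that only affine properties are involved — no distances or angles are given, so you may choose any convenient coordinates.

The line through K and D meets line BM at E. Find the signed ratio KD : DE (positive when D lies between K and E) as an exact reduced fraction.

Assign K = (0, 0), B = (1, 0), M = (0, 1) — the answer is frame-independent, so this choice is without loss of generality.
1. L is the centroid of triangle KMB ⇒ L = (1/3, 1/3)
2. D is the centroid of triangle LBM ⇒ D = (4/9, 4/9)
line KD meets BM at E = (1/2, 1/2)
D = K + t·(E−K) with t = 8/9, so KD:DE = 8/9:1/9

KD:DE = 8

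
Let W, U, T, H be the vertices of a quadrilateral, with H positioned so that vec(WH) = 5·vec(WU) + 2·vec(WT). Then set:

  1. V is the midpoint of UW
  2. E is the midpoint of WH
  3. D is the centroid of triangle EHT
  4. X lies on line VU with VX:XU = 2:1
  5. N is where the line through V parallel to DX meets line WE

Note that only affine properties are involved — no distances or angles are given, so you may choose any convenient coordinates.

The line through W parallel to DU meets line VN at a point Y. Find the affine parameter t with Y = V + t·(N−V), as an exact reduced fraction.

t = -10

Assign W = (0, 0), U = (1, 0), T = (0, 1), H = (5, 2) — the answer is frame-independent, so this choice is without loss of generality.
1. V is the midpoint of UW ⇒ V = (1/2, 0)
2. E is the midpoint of WH ⇒ E = (5/2, 1)
3. D is the centroid of triangle EHT ⇒ D = (5/2, 4/3)
4. X lies on line VU with VX:XU = 2:1 ⇒ X = (5/6, 0)
5. N is where the line through V parallel to DX meets line WE ⇒ N = (1, 2/5)
through W parallel to DU: direction (-3/2, -4/3); meets VN at Y = (-9/2, -4)
Y = V + t·(N−V) with t = -10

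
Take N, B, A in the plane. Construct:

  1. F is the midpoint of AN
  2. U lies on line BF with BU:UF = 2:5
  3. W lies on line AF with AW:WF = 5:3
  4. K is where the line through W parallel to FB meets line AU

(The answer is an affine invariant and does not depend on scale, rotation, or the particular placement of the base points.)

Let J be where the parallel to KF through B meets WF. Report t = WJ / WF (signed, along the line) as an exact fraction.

Choose coordinates N = (0, 0), B = (1, 0), A = (0, 1).
1. F is the midpoint of AN ⇒ F = (0, 1/2)
2. U lies on line BF with BU:UF = 2:5 ⇒ U = (5/7, 1/7)
3. W lies on line AF with AW:WF = 5:3 ⇒ W = (0, 11/16)
4. K is where the line through W parallel to FB meets line AU ⇒ K = (25/56, 13/28)
through B parallel to KF: direction (-25/56, 1/28); meets WF at J = (0, 2/25)
J = W + t·(F−W) with t = 81/25

t = 81/25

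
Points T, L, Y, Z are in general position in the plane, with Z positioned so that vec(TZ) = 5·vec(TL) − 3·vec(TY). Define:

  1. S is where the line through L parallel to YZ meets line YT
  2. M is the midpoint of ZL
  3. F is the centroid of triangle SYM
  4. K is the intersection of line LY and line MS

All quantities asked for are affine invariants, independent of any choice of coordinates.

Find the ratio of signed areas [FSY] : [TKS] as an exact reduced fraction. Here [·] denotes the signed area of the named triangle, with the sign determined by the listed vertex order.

Set T = (0, 0), L = (1, 0), Y = (0, 1), Z = (5, -3); any affine frame gives the same invariant.
1. S is where the line through L parallel to YZ meets line YT ⇒ S = (0, 4/5)
2. M is the midpoint of ZL ⇒ M = (3, -3/2)
3. F is the centroid of triangle SYM ⇒ F = (1, 1/10)
4. K is the intersection of line LY and line MS ⇒ K = (6/7, 1/7)
2·[FSY] = -1/5, 2·[TKS] = 24/35
[FSY]:[TKS] = -1/5:24/35 = -7/24

[FSY]:[TKS] = -7/24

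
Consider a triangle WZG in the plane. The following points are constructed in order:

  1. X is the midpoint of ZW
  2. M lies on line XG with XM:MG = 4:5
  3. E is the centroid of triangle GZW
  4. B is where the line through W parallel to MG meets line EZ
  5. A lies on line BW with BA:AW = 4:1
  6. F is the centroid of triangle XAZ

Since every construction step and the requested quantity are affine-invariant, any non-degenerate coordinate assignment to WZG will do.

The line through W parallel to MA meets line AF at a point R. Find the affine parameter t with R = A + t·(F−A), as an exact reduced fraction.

Set W = (0, 0), Z = (1, 0), G = (0, 1); any affine frame gives the same invariant.
1. X is the midpoint of ZW ⇒ X = (1/2, 0)
2. M lies on line XG with XM:MG = 4:5 ⇒ M = (5/18, 4/9)
3. E is the centroid of triangle GZW ⇒ E = (1/3, 1/3)
4. B is where the line through W parallel to MG meets line EZ ⇒ B = (-1/3, 2/3)
5. A lies on line BW with BA:AW = 4:1 ⇒ A = (-1/15, 2/15)
6. F is the centroid of triangle XAZ ⇒ F = (43/90, 2/45)
through W parallel to MA: direction (-31/90, -14/45); meets AF at R = (31/270, 14/135)
R = A + t·(F−A) with t = 1/3

t = 1/3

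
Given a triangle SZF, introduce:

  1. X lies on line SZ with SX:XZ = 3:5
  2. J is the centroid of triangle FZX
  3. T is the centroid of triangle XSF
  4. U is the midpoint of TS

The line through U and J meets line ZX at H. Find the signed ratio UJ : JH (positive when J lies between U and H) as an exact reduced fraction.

Choose coordinates S = (0, 0), Z = (1, 0), F = (0, 1).
1. X lies on line SZ with SX:XZ = 3:5 ⇒ X = (3/8, 0)
2. J is the centroid of triangle FZX ⇒ J = (11/24, 1/3)
3. T is the centroid of triangle XSF ⇒ T = (1/8, 1/3)
4. U is the midpoint of TS ⇒ U = (1/16, 1/6)
line UJ meets ZX at H = (-1/3, 0)
J = U + t·(H−U) with t = -1, so UJ:JH = -1:2

UJ:JH = -1/2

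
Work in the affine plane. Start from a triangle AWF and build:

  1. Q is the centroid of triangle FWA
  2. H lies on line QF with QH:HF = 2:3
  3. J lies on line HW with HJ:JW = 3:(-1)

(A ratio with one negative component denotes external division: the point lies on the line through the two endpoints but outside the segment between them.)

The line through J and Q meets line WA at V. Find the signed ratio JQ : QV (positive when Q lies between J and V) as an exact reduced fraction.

Work in coordinates with A = (0, 0), W = (1, 0), F = (0, 1).
1. Q is the centroid of triangle FWA ⇒ Q = (1/3, 1/3)
2. H lies on line QF with QH:HF = 2:3 ⇒ H = (1/5, 3/5)
3. J lies on line HW with HJ:JW = 3:(-1) ⇒ J = (7/5, -3/10)
line JQ meets WA at V = (17/19, 0)
Q = J + t·(V−J) with t = 19/9, so JQ:QV = 19/9:-10/9

JQ:QV = -19/10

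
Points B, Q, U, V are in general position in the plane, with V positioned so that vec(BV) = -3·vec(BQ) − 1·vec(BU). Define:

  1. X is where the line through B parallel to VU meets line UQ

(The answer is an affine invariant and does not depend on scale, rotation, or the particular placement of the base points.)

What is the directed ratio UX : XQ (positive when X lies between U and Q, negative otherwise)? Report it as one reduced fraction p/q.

Work in coordinates with B = (0, 0), Q = (1, 0), U = (0, 1), V = (-3, -1).
1. X is where the line through B parallel to VU meets line UQ ⇒ X = (3/5, 2/5)
X = U + t·(Q−U) with t = 3/5, so UX:XQ = t:(1−t) = 3/5:2/5

UX:XQ = 3/2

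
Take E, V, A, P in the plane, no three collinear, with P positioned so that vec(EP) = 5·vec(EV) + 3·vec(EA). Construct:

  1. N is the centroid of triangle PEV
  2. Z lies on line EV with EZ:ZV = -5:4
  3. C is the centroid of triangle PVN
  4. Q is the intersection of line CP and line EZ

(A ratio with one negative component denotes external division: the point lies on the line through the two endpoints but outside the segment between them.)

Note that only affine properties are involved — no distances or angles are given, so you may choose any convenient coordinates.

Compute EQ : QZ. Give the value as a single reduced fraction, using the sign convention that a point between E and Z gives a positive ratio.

Work in coordinates with E = (0, 0), V = (1, 0), A = (0, 1), P = (5, 3).
1. N is the centroid of triangle PEV ⇒ N = (2, 1)
2. Z lies on line EV with EZ:ZV = -5:4 ⇒ Z = (5, 0)
3. C is the centroid of triangle PVN ⇒ C = (8/3, 4/3)
4. Q is the intersection of line CP and line EZ ⇒ Q = (4/5, 0)
Q = E + t·(Z−E) with t = 4/25, so EQ:QZ = t:(1−t) = 4/25:21/25

EQ:QZ = 4/21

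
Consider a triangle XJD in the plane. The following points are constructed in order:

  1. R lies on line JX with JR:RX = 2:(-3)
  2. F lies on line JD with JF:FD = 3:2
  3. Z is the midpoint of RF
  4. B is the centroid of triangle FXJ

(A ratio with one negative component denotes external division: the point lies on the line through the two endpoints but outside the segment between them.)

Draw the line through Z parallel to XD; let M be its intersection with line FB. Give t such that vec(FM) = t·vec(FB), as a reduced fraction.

t = 39/2

Choose coordinates X = (0, 0), J = (1, 0), D = (0, 1).
1. R lies on line JX with JR:RX = 2:(-3) ⇒ R = (3, 0)
2. F lies on line JD with JF:FD = 3:2 ⇒ F = (2/5, 3/5)
3. Z is the midpoint of RF ⇒ Z = (17/10, 3/10)
4. B is the centroid of triangle FXJ ⇒ B = (7/15, 1/5)
through Z parallel to XD: direction (0, 1); meets FB at M = (17/10, -36/5)
M = F + t·(B−F) with t = 39/2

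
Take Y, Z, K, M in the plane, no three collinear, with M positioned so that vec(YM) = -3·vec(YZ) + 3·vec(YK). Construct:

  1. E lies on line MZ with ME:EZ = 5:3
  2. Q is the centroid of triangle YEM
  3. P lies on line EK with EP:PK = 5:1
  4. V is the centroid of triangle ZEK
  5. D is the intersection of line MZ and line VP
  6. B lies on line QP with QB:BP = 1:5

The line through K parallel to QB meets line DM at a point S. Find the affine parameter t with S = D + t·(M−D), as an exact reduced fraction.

Assign Y = (0, 0), Z = (1, 0), K = (0, 1), M = (-3, 3) — the answer is frame-independent, so this choice is without loss of generality.
1. E lies on line MZ with ME:EZ = 5:3 ⇒ E = (-1/2, 9/8)
2. Q is the centroid of triangle YEM ⇒ Q = (-7/6, 11/8)
3. P lies on line EK with EP:PK = 5:1 ⇒ P = (-1/12, 49/48)
4. V is the centroid of triangle ZEK ⇒ V = (1/6, 17/24)
5. D is the intersection of line MZ and line VP ⇒ D = (1/3, 1/2)
6. B lies on line QP with QB:BP = 1:5 ⇒ B = (-71/72, 379/288)
through K parallel to QB: direction (13/72, -17/288); meets DM at S = (-13/22, 105/88)
S = D + t·(M−D) with t = 61/220

t = 61/220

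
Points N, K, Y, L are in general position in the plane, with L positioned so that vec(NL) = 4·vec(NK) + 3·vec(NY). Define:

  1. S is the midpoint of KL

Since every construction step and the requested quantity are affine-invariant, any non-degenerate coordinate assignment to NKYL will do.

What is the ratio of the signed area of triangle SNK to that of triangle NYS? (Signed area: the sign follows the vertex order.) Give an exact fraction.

[SNK]:[NYS] = -3/5

Set N = (0, 0), K = (1, 0), Y = (0, 1), L = (4, 3); any affine frame gives the same invariant.
1. S is the midpoint of KL ⇒ S = (5/2, 3/2)
2·[SNK] = 3/2, 2·[NYS] = -5/2
[SNK]:[NYS] = 3/2:-5/2 = -3/5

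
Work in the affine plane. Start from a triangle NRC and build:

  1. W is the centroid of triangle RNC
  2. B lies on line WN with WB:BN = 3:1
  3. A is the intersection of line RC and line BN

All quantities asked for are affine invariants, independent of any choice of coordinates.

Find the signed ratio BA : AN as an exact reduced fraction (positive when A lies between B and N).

Work in coordinates with N = (0, 0), R = (1, 0), C = (0, 1).
1. W is the centroid of triangle RNC ⇒ W = (1/3, 1/3)
2. B lies on line WN with WB:BN = 3:1 ⇒ B = (1/12, 1/12)
3. A is the intersection of line RC and line BN ⇒ A = (1/2, 1/2)
A = B + t·(N−B) with t = -5, so BA:AN = t:(1−t) = -5:6

BA:AN = -5/6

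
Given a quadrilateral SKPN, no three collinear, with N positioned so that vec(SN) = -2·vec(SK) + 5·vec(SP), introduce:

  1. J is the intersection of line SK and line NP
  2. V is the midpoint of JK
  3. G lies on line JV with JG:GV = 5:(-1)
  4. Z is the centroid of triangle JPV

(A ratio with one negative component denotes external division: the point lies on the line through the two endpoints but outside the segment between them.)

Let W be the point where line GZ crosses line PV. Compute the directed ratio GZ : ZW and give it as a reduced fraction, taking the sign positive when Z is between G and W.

Set S = (0, 0), K = (1, 0), P = (0, 1), N = (-2, 5); any affine frame gives the same invariant.
1. J is the intersection of line SK and line NP ⇒ J = (1/2, 0)
2. V is the midpoint of JK ⇒ V = (3/4, 0)
3. G lies on line JV with JG:GV = 5:(-1) ⇒ G = (13/16, 0)
4. Z is the centroid of triangle JPV ⇒ Z = (5/12, 1/3)
line GZ meets PV at W = (9/14, 1/7)
Z = G + t·(W−G) with t = 7/3, so GZ:ZW = 7/3:-4/3

GZ:ZW = -7/4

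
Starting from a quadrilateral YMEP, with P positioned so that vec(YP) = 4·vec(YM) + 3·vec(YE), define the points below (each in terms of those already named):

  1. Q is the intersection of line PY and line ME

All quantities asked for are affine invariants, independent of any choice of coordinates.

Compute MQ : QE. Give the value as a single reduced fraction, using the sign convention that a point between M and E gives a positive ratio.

MQ:QE = 3/4

Assign Y = (0, 0), M = (1, 0), E = (0, 1), P = (4, 3) — the answer is frame-independent, so this choice is without loss of generality.
1. Q is the intersection of line PY and line ME ⇒ Q = (4/7, 3/7)
Q = M + t·(E−M) with t = 3/7, so MQ:QE = t:(1−t) = 3/7:4/7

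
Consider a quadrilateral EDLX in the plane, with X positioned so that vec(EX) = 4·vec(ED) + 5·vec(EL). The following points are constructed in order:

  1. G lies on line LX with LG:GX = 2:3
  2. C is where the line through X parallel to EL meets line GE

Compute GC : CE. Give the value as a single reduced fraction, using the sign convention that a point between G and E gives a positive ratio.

Choose coordinates E = (0, 0), D = (1, 0), L = (0, 1), X = (4, 5).
1. G lies on line LX with LG:GX = 2:3 ⇒ G = (8/5, 13/5)
2. C is where the line through X parallel to EL meets line GE ⇒ C = (4, 13/2)
C = G + t·(E−G) with t = -3/2, so GC:CE = t:(1−t) = -3/2:5/2

GC:CE = -3/5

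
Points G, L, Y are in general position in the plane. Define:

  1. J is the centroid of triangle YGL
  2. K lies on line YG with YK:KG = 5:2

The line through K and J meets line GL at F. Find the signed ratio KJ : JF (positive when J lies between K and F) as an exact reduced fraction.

KJ:JF = -1/7

Choose coordinates G = (0, 0), L = (1, 0), Y = (0, 1).
1. J is the centroid of triangle YGL ⇒ J = (1/3, 1/3)
2. K lies on line YG with YK:KG = 5:2 ⇒ K = (0, 2/7)
line KJ meets GL at F = (-2, 0)
J = K + t·(F−K) with t = -1/6, so KJ:JF = -1/6:7/6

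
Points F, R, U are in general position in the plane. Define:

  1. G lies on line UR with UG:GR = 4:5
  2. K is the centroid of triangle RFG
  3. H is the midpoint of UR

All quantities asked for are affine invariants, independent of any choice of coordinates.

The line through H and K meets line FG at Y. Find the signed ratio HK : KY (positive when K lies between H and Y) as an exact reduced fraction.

HK:KY = -7/10

Work in coordinates with F = (0, 0), R = (1, 0), U = (0, 1).
1. G lies on line UR with UG:GR = 4:5 ⇒ G = (4/9, 5/9)
2. K is the centroid of triangle RFG ⇒ K = (13/27, 5/27)
3. H is the midpoint of UR ⇒ H = (1/2, 1/2)
line HK meets FG at Y = (32/63, 40/63)
K = H + t·(Y−H) with t = -7/3, so HK:KY = -7/3:10/3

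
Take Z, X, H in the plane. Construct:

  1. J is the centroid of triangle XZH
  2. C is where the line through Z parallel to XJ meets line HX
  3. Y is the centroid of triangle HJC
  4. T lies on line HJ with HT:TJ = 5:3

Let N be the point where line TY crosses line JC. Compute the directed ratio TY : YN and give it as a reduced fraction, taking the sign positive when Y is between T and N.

TY:YN = 1/8

Assign Z = (0, 0), X = (1, 0), H = (0, 1) — the answer is frame-independent, so this choice is without loss of generality.
1. J is the centroid of triangle XZH ⇒ J = (1/3, 1/3)
2. C is where the line through Z parallel to XJ meets line HX ⇒ C = (2, -1)
3. Y is the centroid of triangle HJC ⇒ Y = (7/9, 1/9)
4. T lies on line HJ with HT:TJ = 5:3 ⇒ T = (5/24, 7/12)
line TY meets JC at N = (16/3, -11/3)
Y = T + t·(N−T) with t = 1/9, so TY:YN = 1/9:8/9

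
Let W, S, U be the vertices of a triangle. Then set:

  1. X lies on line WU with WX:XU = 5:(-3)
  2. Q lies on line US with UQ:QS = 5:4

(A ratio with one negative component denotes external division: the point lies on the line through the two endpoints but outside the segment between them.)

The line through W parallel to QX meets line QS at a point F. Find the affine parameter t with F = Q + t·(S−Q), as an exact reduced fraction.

t = -25/12

Work in coordinates with W = (0, 0), S = (1, 0), U = (0, 1).
1. X lies on line WU with WX:XU = 5:(-3) ⇒ X = (0, 5/2)
2. Q lies on line US with UQ:QS = 5:4 ⇒ Q = (5/9, 4/9)
through W parallel to QX: direction (-5/9, 37/18); meets QS at F = (-10/27, 37/27)
F = Q + t·(S−Q) with t = -25/12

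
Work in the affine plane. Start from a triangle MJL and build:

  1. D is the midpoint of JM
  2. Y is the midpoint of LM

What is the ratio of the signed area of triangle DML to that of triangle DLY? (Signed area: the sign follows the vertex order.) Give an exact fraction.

Assign M = (0, 0), J = (1, 0), L = (0, 1) — the answer is frame-independent, so this choice is without loss of generality.
1. D is the midpoint of JM ⇒ D = (1/2, 0)
2. Y is the midpoint of LM ⇒ Y = (0, 1/2)
2·[DML] = -1/2, 2·[DLY] = 1/4
[DML]:[DLY] = -1/2:1/4 = -2

[DML]:[DLY] = -2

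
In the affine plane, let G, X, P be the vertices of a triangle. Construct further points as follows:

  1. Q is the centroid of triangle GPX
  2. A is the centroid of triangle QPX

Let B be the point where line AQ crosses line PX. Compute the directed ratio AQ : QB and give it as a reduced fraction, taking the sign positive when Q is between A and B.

AQ:QB = -2/3

Set G = (0, 0), X = (1, 0), P = (0, 1); any affine frame gives the same invariant.
1. Q is the centroid of triangle GPX ⇒ Q = (1/3, 1/3)
2. A is the centroid of triangle QPX ⇒ A = (4/9, 4/9)
line AQ meets PX at B = (1/2, 1/2)
Q = A + t·(B−A) with t = -2, so AQ:QB = -2:3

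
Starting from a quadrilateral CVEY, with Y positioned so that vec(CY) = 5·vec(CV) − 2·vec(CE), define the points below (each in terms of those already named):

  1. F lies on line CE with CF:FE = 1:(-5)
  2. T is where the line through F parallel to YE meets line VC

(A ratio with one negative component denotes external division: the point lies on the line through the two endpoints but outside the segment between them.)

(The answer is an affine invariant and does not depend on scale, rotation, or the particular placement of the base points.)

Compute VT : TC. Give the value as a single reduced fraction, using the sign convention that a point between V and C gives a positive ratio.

VT:TC = -17/5

Choose coordinates C = (0, 0), V = (1, 0), E = (0, 1), Y = (5, -2).
1. F lies on line CE with CF:FE = 1:(-5) ⇒ F = (0, -1/4)
2. T is where the line through F parallel to YE meets line VC ⇒ T = (-5/12, 0)
T = V + t·(C−V) with t = 17/12, so VT:TC = t:(1−t) = 17/12:-5/12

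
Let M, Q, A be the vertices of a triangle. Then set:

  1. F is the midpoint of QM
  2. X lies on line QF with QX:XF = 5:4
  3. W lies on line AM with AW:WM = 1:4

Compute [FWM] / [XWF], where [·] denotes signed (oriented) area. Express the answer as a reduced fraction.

[FWM]:[XWF] = 9/4

Choose coordinates M = (0, 0), Q = (1, 0), A = (0, 1).
1. F is the midpoint of QM ⇒ F = (1/2, 0)
2. X lies on line QF with QX:XF = 5:4 ⇒ X = (13/18, 0)
3. W lies on line AM with AW:WM = 1:4 ⇒ W = (0, 4/5)
2·[FWM] = 2/5, 2·[XWF] = 8/45
[FWM]:[XWF] = 2/5:8/45 = 9/4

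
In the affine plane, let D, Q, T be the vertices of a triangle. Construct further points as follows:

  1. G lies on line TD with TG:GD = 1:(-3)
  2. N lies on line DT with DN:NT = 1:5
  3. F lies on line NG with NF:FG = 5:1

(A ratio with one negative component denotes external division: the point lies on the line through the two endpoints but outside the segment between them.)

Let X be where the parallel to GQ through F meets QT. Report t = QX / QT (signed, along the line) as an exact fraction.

Assign D = (0, 0), Q = (1, 0), T = (0, 1) — the answer is frame-independent, so this choice is without loss of generality.
1. G lies on line TD with TG:GD = 1:(-3) ⇒ G = (0, 3/2)
2. N lies on line DT with DN:NT = 1:5 ⇒ N = (0, 1/6)
3. F lies on line NG with NF:FG = 5:1 ⇒ F = (0, 23/18)
through F parallel to GQ: direction (1, -3/2); meets QT at X = (5/9, 4/9)
X = Q + t·(T−Q) with t = 4/9

t = 4/9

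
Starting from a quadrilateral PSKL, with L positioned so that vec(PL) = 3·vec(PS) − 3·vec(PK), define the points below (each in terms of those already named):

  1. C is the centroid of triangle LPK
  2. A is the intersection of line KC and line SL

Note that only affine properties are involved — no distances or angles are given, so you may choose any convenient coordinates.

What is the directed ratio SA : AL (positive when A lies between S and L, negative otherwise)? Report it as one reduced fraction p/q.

Set P = (0, 0), S = (1, 0), K = (0, 1), L = (3, -3); any affine frame gives the same invariant.
1. C is the centroid of triangle LPK ⇒ C = (1, -2/3)
2. A is the intersection of line KC and line SL ⇒ A = (-3, 6)
A = S + t·(L−S) with t = -2, so SA:AL = t:(1−t) = -2:3

SA:AL = -2/3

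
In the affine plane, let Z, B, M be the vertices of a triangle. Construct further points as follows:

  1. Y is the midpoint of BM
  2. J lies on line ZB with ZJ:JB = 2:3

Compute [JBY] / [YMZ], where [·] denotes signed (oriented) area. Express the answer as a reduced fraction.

[JBY]:[YMZ] = 3/5

Set Z = (0, 0), B = (1, 0), M = (0, 1); any affine frame gives the same invariant.
1. Y is the midpoint of BM ⇒ Y = (1/2, 1/2)
2. J lies on line ZB with ZJ:JB = 2:3 ⇒ J = (2/5, 0)
2·[JBY] = 3/10, 2·[YMZ] = 1/2
[JBY]:[YMZ] = 3/10:1/2 = 3/5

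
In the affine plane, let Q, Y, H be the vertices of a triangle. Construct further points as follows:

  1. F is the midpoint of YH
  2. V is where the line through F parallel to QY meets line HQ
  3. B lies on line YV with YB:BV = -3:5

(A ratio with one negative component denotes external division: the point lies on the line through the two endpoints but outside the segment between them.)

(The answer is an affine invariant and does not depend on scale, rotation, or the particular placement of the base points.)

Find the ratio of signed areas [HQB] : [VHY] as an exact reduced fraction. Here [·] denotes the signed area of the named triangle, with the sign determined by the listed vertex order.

Work in coordinates with Q = (0, 0), Y = (1, 0), H = (0, 1).
1. F is the midpoint of YH ⇒ F = (1/2, 1/2)
2. V is where the line through F parallel to QY meets line HQ ⇒ V = (0, 1/2)
3. B lies on line YV with YB:BV = -3:5 ⇒ B = (5/2, -3/4)
2·[HQB] = 5/2, 2·[VHY] = -1/2
[HQB]:[VHY] = 5/2:-1/2 = -5

[HQB]:[VHY] = -5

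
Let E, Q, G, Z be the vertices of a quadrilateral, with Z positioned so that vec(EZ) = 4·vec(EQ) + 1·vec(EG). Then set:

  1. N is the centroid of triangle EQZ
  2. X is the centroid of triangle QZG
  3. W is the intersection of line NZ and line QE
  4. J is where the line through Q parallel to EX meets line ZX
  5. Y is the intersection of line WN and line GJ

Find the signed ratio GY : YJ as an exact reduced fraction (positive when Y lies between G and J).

Choose coordinates E = (0, 0), Q = (1, 0), G = (0, 1), Z = (4, 1).
1. N is the centroid of triangle EQZ ⇒ N = (5/3, 1/3)
2. X is the centroid of triangle QZG ⇒ X = (5/3, 2/3)
3. W is the intersection of line NZ and line QE ⇒ W = (1/2, 0)
4. J is where the line through Q parallel to EX meets line ZX ⇒ J = (29/9, 8/9)
5. Y is the intersection of line WN and line GJ ⇒ Y = (232/65, 57/65)
Y = G + t·(J−G) with t = 72/65, so GY:YJ = t:(1−t) = 72/65:-7/65

GY:YJ = -72/7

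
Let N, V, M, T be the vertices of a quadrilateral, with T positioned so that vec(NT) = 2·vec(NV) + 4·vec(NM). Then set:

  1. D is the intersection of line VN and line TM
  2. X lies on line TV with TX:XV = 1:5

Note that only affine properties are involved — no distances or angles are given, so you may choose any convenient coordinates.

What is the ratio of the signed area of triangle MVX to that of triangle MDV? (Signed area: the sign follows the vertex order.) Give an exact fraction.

Assign N = (0, 0), V = (1, 0), M = (0, 1), T = (2, 4) — the answer is frame-independent, so this choice is without loss of generality.
1. D is the intersection of line VN and line TM ⇒ D = (-2/3, 0)
2. X lies on line TV with TX:XV = 1:5 ⇒ X = (11/6, 10/3)
2·[MVX] = 25/6, 2·[MDV] = 5/3
[MVX]:[MDV] = 25/6:5/3 = 5/2

[MVX]:[MDV] = 5/2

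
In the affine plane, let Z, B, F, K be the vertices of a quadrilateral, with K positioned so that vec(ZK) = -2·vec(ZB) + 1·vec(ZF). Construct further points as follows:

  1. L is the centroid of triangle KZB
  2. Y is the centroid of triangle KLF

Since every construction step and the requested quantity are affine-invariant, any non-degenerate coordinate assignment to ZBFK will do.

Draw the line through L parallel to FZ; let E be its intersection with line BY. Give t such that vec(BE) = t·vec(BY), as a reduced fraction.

Choose coordinates Z = (0, 0), B = (1, 0), F = (0, 1), K = (-2, 1).
1. L is the centroid of triangle KZB ⇒ L = (-1/3, 1/3)
2. Y is the centroid of triangle KLF ⇒ Y = (-7/9, 7/9)
through L parallel to FZ: direction (0, -1); meets BY at E = (-1/3, 7/12)
E = B + t·(Y−B) with t = 3/4

t = 3/4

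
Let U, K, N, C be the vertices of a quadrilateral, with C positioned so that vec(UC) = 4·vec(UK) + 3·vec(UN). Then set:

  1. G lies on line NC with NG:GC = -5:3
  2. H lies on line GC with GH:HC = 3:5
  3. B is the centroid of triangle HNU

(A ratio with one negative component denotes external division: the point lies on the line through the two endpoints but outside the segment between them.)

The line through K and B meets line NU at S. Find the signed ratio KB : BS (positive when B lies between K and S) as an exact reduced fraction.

Assign U = (0, 0), K = (1, 0), N = (0, 1), C = (4, 3) — the answer is frame-independent, so this choice is without loss of generality.
1. G lies on line NC with NG:GC = -5:3 ⇒ G = (10, 6)
2. H lies on line GC with GH:HC = 3:5 ⇒ H = (31/4, 39/8)
3. B is the centroid of triangle HNU ⇒ B = (31/12, 47/24)
line KB meets NU at S = (0, -47/38)
B = K + t·(S−K) with t = -19/12, so KB:BS = -19/12:31/12

KB:BS = -19/31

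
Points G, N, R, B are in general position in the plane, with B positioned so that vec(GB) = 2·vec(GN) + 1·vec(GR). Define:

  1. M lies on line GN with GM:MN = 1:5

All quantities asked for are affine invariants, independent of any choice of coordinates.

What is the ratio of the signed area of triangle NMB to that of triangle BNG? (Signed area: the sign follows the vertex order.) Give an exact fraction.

Set G = (0, 0), N = (1, 0), R = (0, 1), B = (2, 1); any affine frame gives the same invariant.
1. M lies on line GN with GM:MN = 1:5 ⇒ M = (1/6, 0)
2·[NMB] = -5/6, 2·[BNG] = -1
[NMB]:[BNG] = -5/6:-1 = 5/6

[NMB]:[BNG] = 5/6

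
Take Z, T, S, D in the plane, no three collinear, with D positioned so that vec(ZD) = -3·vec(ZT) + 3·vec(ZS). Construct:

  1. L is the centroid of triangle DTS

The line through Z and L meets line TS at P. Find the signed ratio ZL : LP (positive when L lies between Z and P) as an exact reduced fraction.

ZL:LP = 2

Work in coordinates with Z = (0, 0), T = (1, 0), S = (0, 1), D = (-3, 3).
1. L is the centroid of triangle DTS ⇒ L = (-2/3, 4/3)
line ZL meets TS at P = (-1, 2)
L = Z + t·(P−Z) with t = 2/3, so ZL:LP = 2/3:1/3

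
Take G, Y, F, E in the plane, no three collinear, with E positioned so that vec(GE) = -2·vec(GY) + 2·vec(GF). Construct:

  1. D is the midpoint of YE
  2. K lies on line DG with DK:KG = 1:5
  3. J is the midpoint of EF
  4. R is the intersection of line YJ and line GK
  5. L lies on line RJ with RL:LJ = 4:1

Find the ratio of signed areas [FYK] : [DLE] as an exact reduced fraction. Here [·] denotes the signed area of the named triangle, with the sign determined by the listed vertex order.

Work in coordinates with G = (0, 0), Y = (1, 0), F = (0, 1), E = (-2, 2).
1. D is the midpoint of YE ⇒ D = (-1/2, 1)
2. K lies on line DG with DK:KG = 1:5 ⇒ K = (-5/12, 5/6)
3. J is the midpoint of EF ⇒ J = (-1, 3/2)
4. R is the intersection of line YJ and line GK ⇒ R = (-3/5, 6/5)
5. L lies on line RJ with RL:LJ = 4:1 ⇒ L = (-23/25, 36/25)
2·[FYK] = -7/12, 2·[DLE] = 6/25
[FYK]:[DLE] = -7/12:6/25 = -175/72

[FYK]:[DLE] = -175/72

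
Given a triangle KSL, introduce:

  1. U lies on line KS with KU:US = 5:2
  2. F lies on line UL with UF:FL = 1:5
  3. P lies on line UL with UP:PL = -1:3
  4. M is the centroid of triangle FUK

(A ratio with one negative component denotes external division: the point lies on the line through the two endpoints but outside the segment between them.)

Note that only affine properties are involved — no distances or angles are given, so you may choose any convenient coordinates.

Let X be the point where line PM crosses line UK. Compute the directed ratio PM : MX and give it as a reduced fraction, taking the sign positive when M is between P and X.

PM:MX = -10

Work in coordinates with K = (0, 0), S = (1, 0), L = (0, 1).
1. U lies on line KS with KU:US = 5:2 ⇒ U = (5/7, 0)
2. F lies on line UL with UF:FL = 1:5 ⇒ F = (25/42, 1/6)
3. P lies on line UL with UP:PL = -1:3 ⇒ P = (15/14, -1/2)
4. M is the centroid of triangle FUK ⇒ M = (55/126, 1/18)
line PM meets UK at X = (1/2, 0)
M = P + t·(X−P) with t = 10/9, so PM:MX = 10/9:-1/9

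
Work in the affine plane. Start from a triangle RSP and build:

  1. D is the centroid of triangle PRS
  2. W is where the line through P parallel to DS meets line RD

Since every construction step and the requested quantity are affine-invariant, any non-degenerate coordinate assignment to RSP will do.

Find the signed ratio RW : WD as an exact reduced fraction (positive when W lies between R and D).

RW:WD = -2

Choose coordinates R = (0, 0), S = (1, 0), P = (0, 1).
1. D is the centroid of triangle PRS ⇒ D = (1/3, 1/3)
2. W is where the line through P parallel to DS meets line RD ⇒ W = (2/3, 2/3)
W = R + t·(D−R) with t = 2, so RW:WD = t:(1−t) = 2:-1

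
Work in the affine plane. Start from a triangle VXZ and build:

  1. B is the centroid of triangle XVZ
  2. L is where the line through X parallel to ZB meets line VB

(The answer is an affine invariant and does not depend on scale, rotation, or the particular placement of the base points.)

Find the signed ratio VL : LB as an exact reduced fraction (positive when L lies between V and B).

Choose coordinates V = (0, 0), X = (1, 0), Z = (0, 1).
1. B is the centroid of triangle XVZ ⇒ B = (1/3, 1/3)
2. L is where the line through X parallel to ZB meets line VB ⇒ L = (2/3, 2/3)
L = V + t·(B−V) with t = 2, so VL:LB = t:(1−t) = 2:-1

VL:LB = -2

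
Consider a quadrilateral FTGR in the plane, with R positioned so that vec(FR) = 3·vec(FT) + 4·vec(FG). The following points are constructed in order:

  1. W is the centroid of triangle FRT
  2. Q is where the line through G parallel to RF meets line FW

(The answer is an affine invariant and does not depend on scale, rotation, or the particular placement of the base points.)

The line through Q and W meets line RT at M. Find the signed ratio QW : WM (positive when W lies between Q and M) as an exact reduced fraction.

Set F = (0, 0), T = (1, 0), G = (0, 1), R = (3, 4); any affine frame gives the same invariant.
1. W is the centroid of triangle FRT ⇒ W = (4/3, 4/3)
2. Q is where the line through G parallel to RF meets line FW ⇒ Q = (-3, -3)
line QW meets RT at M = (2, 2)
W = Q + t·(M−Q) with t = 13/15, so QW:WM = 13/15:2/15

QW:WM = 13/2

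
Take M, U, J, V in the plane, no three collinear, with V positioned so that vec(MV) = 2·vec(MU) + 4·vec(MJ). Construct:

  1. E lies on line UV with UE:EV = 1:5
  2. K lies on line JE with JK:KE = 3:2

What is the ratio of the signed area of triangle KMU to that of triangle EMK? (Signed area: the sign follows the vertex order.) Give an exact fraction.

[KMU]:[EMK] = -12/7

Assign M = (0, 0), U = (1, 0), J = (0, 1), V = (2, 4) — the answer is frame-independent, so this choice is without loss of generality.
1. E lies on line UV with UE:EV = 1:5 ⇒ E = (7/6, 2/3)
2. K lies on line JE with JK:KE = 3:2 ⇒ K = (7/10, 4/5)
2·[KMU] = 4/5, 2·[EMK] = -7/15
[KMU]:[EMK] = 4/5:-7/15 = -12/7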